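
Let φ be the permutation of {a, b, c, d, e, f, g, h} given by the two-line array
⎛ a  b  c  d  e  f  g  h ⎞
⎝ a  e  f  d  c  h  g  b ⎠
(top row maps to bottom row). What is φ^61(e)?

Tracing e → c → … returns to e after 5 steps, so e lies in a 5-cycle (b e c f h).
Since the cycle has length 5, φ^61 acts on it the same as φ^1 (61 mod 5 = 1).
Stepping 1 place around the cycle: e → c.

c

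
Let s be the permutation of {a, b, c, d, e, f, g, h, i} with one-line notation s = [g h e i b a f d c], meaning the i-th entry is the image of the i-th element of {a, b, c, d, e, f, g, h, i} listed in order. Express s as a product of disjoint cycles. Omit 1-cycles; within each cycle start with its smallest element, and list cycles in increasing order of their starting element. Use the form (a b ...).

(a g f)(b h d i c e)

From a: a → g → f → a, closing the cycle (a g f).
Repeating from the next unused element and collecting all non-trivial cycles gives (a g f)(b h d i c e).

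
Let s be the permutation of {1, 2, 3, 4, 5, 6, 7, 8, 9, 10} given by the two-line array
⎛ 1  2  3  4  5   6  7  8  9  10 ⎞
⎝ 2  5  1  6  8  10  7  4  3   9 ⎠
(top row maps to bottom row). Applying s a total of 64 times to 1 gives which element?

2

Tracing 1 → 2 → … returns to 1 after 9 steps, so 1 lies in a 9-cycle (1 2 5 8 4 6 10 9 3).
Powers repeat with period 9 on this cycle, and 64 mod 9 = 1, so s^64(1) = s^1(1).
Advancing 1 step from 1: 1 → 2.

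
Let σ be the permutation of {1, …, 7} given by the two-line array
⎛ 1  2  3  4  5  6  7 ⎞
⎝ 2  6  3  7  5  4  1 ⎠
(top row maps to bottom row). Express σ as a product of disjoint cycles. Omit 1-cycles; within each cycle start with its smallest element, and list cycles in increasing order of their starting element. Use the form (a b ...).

(1 2 6 4 7)

From 1: 1 → 2 → 6 → 4 → 7 → 1, closing the cycle (1 2 6 4 7).
Repeating from the next unused element and collecting all non-trivial cycles gives (1 2 6 4 7).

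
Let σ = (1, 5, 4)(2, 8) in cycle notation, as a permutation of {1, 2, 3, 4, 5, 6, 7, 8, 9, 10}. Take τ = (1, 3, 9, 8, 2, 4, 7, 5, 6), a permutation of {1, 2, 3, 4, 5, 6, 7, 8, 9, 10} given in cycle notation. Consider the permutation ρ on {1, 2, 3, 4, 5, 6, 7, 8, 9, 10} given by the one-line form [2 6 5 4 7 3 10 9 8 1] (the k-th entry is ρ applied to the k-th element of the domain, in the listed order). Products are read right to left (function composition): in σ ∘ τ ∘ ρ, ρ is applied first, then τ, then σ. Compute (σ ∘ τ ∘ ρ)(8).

2

Chase 8: ρ(8) = 9; τ(9) = 8; σ(8) = 2. Hence (σ ∘ τ ∘ ρ)(8) = 2.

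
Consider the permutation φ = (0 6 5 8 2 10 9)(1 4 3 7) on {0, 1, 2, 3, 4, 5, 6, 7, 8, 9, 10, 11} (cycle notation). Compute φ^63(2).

2

2 lies in the 7-cycle (0 6 5 8 2 10 9).
On a 7-cycle, φ^7 is the identity, so φ^63 = φ^0 there (63 ≡ 0 mod 7).
So φ^63(2) = 2.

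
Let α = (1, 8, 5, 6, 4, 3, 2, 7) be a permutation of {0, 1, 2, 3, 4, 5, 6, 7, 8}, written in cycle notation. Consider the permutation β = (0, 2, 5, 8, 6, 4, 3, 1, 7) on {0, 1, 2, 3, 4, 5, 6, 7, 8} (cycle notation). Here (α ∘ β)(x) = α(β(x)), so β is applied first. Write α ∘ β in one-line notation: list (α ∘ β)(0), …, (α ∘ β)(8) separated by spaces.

For each element, apply β then α: 0 → 2 → 7; 1 → 7 → 1; 2 → 5 → 6; 3 → 1 → 8; 4 → 3 → 2; 5 → 8 → 5; 6 → 4 → 3; 7 → 0 → 0; 8 → 6 → 4.
So α ∘ β in one-line form is 7 1 6 8 2 5 3 0 4.

7 1 6 8 2 5 3 0 4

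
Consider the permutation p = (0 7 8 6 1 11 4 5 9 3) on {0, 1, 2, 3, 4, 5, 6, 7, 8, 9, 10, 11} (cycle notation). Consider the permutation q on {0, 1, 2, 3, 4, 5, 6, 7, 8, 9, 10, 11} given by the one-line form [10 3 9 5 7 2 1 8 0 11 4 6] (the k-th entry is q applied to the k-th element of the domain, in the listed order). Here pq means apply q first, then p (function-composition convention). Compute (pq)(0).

10

First apply q: q(0) = 10, then p(10) = 10. Thus (pq)(0) = 10.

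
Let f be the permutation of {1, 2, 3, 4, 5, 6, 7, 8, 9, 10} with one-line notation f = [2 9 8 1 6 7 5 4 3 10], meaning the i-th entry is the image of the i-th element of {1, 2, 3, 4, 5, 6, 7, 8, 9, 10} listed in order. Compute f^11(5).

7

Tracing 5 → 6 → … returns to 5 after 3 steps, so 5 lies in a 3-cycle (5, 6, 7).
On a 3-cycle, f^3 is the identity, so f^11 = f^2 there (11 ≡ 2 mod 3).
Advancing 2 steps from 5: 5 → 6 → 7.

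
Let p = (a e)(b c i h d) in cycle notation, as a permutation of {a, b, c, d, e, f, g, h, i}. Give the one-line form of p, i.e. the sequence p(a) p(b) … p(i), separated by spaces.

e c i b a f g d h

Reading each image from the cycles: a→e, b→c, c→i, d→b, e→a, f→f, g→g, h→d, i→h.
So the one-line form is e c i b a f g d h.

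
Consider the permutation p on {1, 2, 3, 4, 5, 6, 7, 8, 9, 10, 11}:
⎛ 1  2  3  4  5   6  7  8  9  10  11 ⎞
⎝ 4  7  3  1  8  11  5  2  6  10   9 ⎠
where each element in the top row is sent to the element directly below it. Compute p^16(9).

Tracing 9 → 6 → … returns to 9 after 3 steps, so 9 lies in a 3-cycle (6 11 9).
Since the cycle has length 3, p^16 acts on it the same as p^1 (16 mod 3 = 1).
Advancing 1 step from 9: 9 → 6.

6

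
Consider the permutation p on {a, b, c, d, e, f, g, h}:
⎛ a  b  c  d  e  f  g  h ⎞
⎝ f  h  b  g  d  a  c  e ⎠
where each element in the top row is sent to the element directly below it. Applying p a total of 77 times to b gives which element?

c

Tracing b → h → … returns to b after 6 steps, so b lies in a 6-cycle (b, h, e, d, g, c).
Powers repeat with period 6 on this cycle, and 77 mod 6 = 5, so p^77(b) = p^5(b).
Stepping 5 places around the cycle: b → h → e → d → g → c.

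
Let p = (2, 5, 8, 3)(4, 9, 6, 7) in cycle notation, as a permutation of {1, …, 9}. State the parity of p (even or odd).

even

The cycle lengths are 4, 4, 1.
A cycle of length ℓ contributes ℓ−1 transpositions, so p is a product of 3 + 3 = 6 transpositions — even.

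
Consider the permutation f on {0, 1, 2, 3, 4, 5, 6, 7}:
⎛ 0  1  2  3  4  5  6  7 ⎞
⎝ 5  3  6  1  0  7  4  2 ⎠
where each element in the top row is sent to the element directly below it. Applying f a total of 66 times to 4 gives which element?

Tracing 4 → 0 → … returns to 4 after 6 steps, so 4 lies in a 6-cycle (0, 5, 7, 2, 6, 4).
Since the cycle has length 6, f^66 acts on it the same as f^0 (66 mod 6 = 0).
So f^66(4) = 4.

4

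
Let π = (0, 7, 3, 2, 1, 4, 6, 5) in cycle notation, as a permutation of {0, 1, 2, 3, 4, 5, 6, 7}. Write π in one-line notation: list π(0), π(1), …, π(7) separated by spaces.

Each element maps to the next entry in its cycle (wrapping to the front): 0→7, 1→4, 2→1, 3→2, 4→6, 5→0, 6→5, 7→3.
So the one-line form is 7 4 1 2 6 0 5 3.

7 4 1 2 6 0 5 3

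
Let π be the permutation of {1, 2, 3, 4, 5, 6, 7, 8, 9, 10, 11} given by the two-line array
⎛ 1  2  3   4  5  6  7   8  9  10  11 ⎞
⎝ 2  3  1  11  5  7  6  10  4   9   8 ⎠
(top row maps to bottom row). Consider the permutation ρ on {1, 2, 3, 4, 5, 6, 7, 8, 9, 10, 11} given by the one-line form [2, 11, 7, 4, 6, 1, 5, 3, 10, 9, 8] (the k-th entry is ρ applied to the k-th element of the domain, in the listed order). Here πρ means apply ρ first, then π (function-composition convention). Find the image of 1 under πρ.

First apply ρ: ρ(1) = 2, then π(2) = 3. Thus (πρ)(1) = 3.

3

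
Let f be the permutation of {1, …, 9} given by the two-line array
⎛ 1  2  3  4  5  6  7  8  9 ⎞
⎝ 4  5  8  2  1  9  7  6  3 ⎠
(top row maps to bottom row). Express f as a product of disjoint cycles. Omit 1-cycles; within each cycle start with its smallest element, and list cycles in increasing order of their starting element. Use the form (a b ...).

(1 4 2 5)(3 8 6 9)

Iterating f from 1 gives 1 → 4 → 2 → 5 → 1; that is the 4-cycle (1 4 2 5).
Repeating from the next unused element and collecting all non-trivial cycles gives (1 4 2 5)(3 8 6 9).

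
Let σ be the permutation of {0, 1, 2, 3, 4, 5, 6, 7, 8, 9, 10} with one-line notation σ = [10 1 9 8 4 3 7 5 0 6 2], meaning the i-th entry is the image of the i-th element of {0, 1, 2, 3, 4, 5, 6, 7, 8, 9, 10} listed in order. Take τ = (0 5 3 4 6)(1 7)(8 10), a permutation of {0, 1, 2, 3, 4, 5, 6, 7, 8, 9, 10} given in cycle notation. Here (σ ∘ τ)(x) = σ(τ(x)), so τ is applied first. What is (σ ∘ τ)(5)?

8

First apply τ: τ(5) = 3, then σ(3) = 8. Thus (σ ∘ τ)(5) = 8.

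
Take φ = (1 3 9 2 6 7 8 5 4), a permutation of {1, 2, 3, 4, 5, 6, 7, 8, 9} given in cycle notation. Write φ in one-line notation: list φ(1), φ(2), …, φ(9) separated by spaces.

Image by image: 1→3, 2→6, 3→9, 4→1, 5→4, 6→7, 7→8, 8→5, 9→2.
So the one-line form is 3 6 9 1 4 7 8 5 2.

3 6 9 1 4 7 8 5 2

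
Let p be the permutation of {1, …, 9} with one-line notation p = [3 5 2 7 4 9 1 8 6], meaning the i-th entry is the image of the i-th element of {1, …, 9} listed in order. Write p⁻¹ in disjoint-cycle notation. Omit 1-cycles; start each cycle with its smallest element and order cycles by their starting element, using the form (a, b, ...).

First write p in disjoint cycles: (1, 3, 2, 5, 4, 7)(6, 9).
Reversing each cycle (and rotating so the smallest element leads) gives p⁻¹ = (1, 7, 4, 5, 2, 3)(6, 9).

(1, 7, 4, 5, 2, 3)(6, 9)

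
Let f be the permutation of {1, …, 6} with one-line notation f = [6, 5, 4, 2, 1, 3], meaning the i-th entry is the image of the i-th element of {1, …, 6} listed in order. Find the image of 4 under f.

4 is element number 4 of the domain, and entry number 4 of the one-line form is 2, so f(4) = 2.

2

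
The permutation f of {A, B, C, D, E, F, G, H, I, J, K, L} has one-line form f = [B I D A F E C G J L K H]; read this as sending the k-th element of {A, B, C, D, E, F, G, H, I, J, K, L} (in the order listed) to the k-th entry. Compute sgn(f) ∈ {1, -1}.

In disjoint-cycle form the cycle lengths are 9, 2, 1.
A cycle is odd iff its length is even; f has 1 even-length cycle, so sgn(f) = (−1)^1 and f is odd.

-1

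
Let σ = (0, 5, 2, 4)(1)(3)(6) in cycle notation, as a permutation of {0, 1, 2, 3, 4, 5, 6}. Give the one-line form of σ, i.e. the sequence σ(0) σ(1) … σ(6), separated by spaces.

Reading each image from the cycles: 0↦5, 1↦1, 2↦4, 3↦3, 4↦0, 5↦2, 6↦6.
Listing these in domain order gives 5 1 4 3 0 2 6.

5 1 4 3 0 2 6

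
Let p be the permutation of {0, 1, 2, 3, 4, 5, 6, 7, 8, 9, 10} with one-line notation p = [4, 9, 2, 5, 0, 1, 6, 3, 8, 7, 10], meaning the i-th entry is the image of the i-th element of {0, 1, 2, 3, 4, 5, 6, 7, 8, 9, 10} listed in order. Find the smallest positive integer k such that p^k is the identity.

10

Writing p as disjoint cycles, the cycle lengths are 5, 2, 1, 1, 1, 1.
The order of p is the least common multiple of its cycle lengths: lcm(5, 2) = 10.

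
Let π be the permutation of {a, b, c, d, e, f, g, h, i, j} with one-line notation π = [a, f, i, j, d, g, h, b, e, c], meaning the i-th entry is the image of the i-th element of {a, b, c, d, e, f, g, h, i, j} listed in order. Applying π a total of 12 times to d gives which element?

Tracing d → j → … returns to d after 5 steps, so d lies in a 5-cycle (c, i, e, d, j).
On a 5-cycle, π^5 is the identity, so π^12 = π^2 there (12 ≡ 2 mod 5).
Stepping 2 places around the cycle: d → j → c.

c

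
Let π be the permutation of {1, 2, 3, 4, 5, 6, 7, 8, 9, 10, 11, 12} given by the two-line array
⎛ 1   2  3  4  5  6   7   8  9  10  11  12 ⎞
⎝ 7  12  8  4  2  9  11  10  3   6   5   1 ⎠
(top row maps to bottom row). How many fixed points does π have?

1

The fixed points (elements with π(x) = x) are {4}, so there is 1.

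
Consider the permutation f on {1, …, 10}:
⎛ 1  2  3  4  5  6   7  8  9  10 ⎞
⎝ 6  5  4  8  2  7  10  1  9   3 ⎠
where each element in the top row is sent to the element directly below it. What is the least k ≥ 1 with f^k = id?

Decomposing into disjoint cycles gives cycle lengths 7, 2, 1.
Since disjoint cycles commute, ord(f) = lcm(7, 2) = 14.

14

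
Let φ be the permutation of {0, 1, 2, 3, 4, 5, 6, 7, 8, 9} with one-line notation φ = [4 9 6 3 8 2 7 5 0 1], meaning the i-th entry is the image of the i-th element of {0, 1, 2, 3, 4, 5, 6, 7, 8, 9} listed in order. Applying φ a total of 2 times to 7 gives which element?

Tracing 7 → 5 → … returns to 7 after 4 steps, so 7 lies in a 4-cycle (2, 6, 7, 5).
Stepping 2 places around the cycle: 7 → 5 → 2.

2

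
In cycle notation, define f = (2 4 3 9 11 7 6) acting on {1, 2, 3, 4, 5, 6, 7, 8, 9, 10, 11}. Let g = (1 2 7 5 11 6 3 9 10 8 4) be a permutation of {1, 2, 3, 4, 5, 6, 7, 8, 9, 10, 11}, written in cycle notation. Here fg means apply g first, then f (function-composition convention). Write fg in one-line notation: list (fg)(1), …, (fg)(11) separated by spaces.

4 6 11 1 7 9 5 3 10 8 2

(fg)(x) = f(g(x)). Computing each image: f(g(1)) = f(2) = 4, f(g(2)) = f(7) = 6, f(g(3)) = f(9) = 11, f(g(4)) = f(1) = 1, f(g(5)) = f(11) = 7, f(g(6)) = f(3) = 9, f(g(7)) = f(5) = 5, f(g(8)) = f(4) = 3, f(g(9)) = f(10) = 10, f(g(10)) = f(8) = 8, f(g(11)) = f(6) = 2.
Hence fg = [4 6 11 1 7 9 5 3 10 8 2].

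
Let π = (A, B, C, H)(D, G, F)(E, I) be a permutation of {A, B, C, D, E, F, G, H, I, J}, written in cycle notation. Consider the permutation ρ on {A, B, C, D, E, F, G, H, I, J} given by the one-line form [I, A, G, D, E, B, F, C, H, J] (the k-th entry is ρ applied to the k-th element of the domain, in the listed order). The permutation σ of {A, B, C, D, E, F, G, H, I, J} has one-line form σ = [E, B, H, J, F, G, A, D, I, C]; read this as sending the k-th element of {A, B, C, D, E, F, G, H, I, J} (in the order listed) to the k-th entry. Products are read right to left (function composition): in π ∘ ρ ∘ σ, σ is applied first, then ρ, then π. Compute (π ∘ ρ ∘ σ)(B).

B

(π ∘ ρ ∘ σ)(B) = π(ρ(σ(B))). σ(B) = B, then ρ(B) = A, then π(A) = B, so the result is B.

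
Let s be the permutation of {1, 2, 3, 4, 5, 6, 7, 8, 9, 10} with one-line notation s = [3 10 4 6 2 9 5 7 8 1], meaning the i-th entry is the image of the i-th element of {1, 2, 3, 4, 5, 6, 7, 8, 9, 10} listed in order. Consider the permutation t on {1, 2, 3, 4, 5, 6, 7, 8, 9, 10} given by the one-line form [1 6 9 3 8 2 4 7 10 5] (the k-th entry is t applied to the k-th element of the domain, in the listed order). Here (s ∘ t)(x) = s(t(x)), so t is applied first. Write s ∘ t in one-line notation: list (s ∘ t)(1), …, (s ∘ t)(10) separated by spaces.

Chase each element through t then s: 1 → 1 → 3; 2 → 6 → 9; 3 → 9 → 8; 4 → 3 → 4; 5 → 8 → 7; 6 → 2 → 10; 7 → 4 → 6; 8 → 7 → 5; 9 → 10 → 1; 10 → 5 → 2.
Collecting the images, s ∘ t = [3 9 8 4 7 10 6 5 1 2].

3 9 8 4 7 10 6 5 1 2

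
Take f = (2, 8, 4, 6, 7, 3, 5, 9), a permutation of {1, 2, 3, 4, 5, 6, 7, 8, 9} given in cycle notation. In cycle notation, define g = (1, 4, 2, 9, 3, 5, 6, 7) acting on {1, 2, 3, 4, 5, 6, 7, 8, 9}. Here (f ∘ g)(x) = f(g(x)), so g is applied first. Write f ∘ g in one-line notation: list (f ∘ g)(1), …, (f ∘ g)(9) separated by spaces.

6 2 9 8 7 3 1 4 5

For each element, apply g then f: 1 → 4 → 6; 2 → 9 → 2; 3 → 5 → 9; 4 → 2 → 8; 5 → 6 → 7; 6 → 7 → 3; 7 → 1 → 1; 8 → 8 → 4; 9 → 3 → 5.
So f ∘ g in one-line form is 6 2 9 8 7 3 1 4 5.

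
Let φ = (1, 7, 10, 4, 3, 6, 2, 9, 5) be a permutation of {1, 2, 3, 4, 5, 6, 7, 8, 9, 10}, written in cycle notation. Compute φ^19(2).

2 lies in the 9-cycle (1, 7, 10, 4, 3, 6, 2, 9, 5).
Since the cycle has length 9, φ^19 acts on it the same as φ^1 (19 mod 9 = 1).
Stepping 1 place around the cycle: 2 → 9.

9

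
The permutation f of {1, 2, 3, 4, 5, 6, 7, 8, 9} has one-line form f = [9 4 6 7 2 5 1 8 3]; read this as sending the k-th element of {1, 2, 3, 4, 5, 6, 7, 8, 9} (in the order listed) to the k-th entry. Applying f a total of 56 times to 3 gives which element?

3

Tracing 3 → 6 → … returns to 3 after 8 steps, so 3 lies in an 8-cycle (1, 9, 3, 6, 5, 2, 4, 7).
Powers repeat with period 8 on this cycle, and 56 mod 8 = 0, so f^56(3) = f^0(3).
So f^56(3) = 3.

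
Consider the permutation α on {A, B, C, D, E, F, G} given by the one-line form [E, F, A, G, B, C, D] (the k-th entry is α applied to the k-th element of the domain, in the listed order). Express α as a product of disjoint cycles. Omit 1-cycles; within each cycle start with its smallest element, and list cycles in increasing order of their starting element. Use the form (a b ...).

Start at A and follow images: A → E → B → F → C → A, giving the cycle (A E B F C).
Continuing from each remaining unvisited element yields (A E B F C)(D G).

(A E B F C)(D G)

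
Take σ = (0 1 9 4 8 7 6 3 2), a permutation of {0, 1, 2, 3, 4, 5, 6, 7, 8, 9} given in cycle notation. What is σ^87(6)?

6 lies in the 9-cycle (0 1 9 4 8 7 6 3 2).
On a 9-cycle, σ^9 is the identity, so σ^87 = σ^6 there (87 ≡ 6 mod 9).
Advancing 6 steps from 6: 6 → 3 → 2 → 0 → 1 → 9 → 4.

4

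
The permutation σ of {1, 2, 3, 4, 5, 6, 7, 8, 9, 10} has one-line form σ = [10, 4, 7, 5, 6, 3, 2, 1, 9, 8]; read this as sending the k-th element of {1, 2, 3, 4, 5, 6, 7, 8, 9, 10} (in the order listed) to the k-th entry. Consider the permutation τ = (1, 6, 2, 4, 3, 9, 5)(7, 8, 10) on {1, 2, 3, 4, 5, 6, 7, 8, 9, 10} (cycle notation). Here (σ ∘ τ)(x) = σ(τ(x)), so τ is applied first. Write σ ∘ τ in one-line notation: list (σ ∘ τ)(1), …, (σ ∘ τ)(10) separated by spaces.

For each element, apply τ then σ: 1 → 6 → 3; 2 → 4 → 5; 3 → 9 → 9; 4 → 3 → 7; 5 → 1 → 10; 6 → 2 → 4; 7 → 8 → 1; 8 → 10 → 8; 9 → 5 → 6; 10 → 7 → 2.
So σ ∘ τ in one-line form is 3 5 9 7 10 4 1 8 6 2.

3 5 9 7 10 4 1 8 6 2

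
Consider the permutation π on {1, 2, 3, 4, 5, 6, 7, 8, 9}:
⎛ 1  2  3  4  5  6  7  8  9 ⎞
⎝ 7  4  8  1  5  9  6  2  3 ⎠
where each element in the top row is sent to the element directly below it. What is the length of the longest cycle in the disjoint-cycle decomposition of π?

8

Decomposing into disjoint cycles gives (1, 7, 6, 9, 3, 8, 2, 4); the longest has length 8.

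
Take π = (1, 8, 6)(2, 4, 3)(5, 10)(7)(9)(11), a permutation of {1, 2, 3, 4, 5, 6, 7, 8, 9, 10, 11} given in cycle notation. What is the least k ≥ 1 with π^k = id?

The disjoint cycles have lengths 3, 3, 2, 1, 1, 1.
The order is lcm(3, 3, 2) = 6.

6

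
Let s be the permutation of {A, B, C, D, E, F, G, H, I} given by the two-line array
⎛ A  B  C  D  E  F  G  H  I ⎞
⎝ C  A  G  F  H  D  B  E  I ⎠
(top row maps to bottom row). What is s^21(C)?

Tracing C → G → … returns to C after 4 steps, so C lies in a 4-cycle (A C G B).
Since the cycle has length 4, s^21 acts on it the same as s^1 (21 mod 4 = 1).
Stepping 1 place around the cycle: C → G.

G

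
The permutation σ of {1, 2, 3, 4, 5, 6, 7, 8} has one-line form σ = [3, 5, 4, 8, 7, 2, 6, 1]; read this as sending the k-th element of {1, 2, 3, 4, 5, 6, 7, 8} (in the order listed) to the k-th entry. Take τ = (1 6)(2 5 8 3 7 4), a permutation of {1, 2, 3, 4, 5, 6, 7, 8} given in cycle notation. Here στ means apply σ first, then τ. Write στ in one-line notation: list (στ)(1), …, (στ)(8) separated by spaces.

7 8 2 3 4 5 1 6

For each element, apply σ then τ: 1 → 3 → 7; 2 → 5 → 8; 3 → 4 → 2; 4 → 8 → 3; 5 → 7 → 4; 6 → 2 → 5; 7 → 6 → 1; 8 → 1 → 6.
So στ in one-line form is 7 8 2 3 4 5 1 6.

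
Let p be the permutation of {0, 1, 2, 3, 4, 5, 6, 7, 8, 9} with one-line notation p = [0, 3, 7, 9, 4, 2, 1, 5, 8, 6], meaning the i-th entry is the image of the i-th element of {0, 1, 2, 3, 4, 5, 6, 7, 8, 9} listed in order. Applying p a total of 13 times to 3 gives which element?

Tracing 3 → 9 → … returns to 3 after 4 steps, so 3 lies in a 4-cycle (1 3 9 6).
Since the cycle has length 4, p^13 acts on it the same as p^1 (13 mod 4 = 1).
Advancing 1 step from 3: 3 → 9.

9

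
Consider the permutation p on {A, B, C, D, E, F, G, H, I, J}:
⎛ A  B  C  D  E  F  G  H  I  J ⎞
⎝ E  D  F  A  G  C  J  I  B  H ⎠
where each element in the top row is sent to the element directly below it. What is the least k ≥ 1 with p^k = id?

Writing p as disjoint cycles, the cycle lengths are 8, 2.
The order is lcm(8, 2) = 8.

8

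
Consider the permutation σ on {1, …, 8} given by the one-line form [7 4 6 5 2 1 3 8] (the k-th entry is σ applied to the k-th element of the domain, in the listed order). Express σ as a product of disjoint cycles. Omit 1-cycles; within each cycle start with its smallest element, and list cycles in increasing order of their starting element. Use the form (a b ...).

(1 7 3 6)(2 4 5)

From 1: 1 → 7 → 3 → 6 → 1, closing the cycle (1 7 3 6).
Repeating from the next unused element and collecting all non-trivial cycles gives (1 7 3 6)(2 4 5).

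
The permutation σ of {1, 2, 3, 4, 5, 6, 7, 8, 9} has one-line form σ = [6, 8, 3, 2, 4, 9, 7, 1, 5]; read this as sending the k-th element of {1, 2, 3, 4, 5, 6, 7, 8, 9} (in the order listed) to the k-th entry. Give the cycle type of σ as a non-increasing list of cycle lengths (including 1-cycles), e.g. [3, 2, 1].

The disjoint cycles are (1 6 9 5 4 2 8)(3)(7), with lengths 7, 1, 1 in non-increasing order.

[7, 1, 1]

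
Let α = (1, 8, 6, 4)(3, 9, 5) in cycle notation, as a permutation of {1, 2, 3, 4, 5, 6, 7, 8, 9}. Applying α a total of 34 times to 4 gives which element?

8

4 lies in the 4-cycle (1, 8, 6, 4).
Powers repeat with period 4 on this cycle, and 34 mod 4 = 2, so α^34(4) = α^2(4).
Stepping 2 places around the cycle: 4 → 1 → 8.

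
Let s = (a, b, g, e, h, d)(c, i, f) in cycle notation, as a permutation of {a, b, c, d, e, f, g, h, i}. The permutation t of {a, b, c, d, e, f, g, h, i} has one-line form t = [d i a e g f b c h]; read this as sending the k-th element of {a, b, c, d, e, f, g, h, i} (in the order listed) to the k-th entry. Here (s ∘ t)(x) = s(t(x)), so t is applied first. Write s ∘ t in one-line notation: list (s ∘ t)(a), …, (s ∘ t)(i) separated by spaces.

a f b h e c g i d

(s ∘ t)(x) = s(t(x)). Computing each image: s(t(a)) = s(d) = a, s(t(b)) = s(i) = f, s(t(c)) = s(a) = b, s(t(d)) = s(e) = h, s(t(e)) = s(g) = e, s(t(f)) = s(f) = c, s(t(g)) = s(b) = g, s(t(h)) = s(c) = i, s(t(i)) = s(h) = d.
Hence s ∘ t = [a f b h e c g i d].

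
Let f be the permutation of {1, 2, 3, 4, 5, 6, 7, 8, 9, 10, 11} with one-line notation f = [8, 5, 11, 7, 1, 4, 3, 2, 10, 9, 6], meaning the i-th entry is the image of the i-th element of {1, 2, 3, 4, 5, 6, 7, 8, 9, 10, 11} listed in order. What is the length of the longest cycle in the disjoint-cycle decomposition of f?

Decomposing into disjoint cycles gives (1, 8, 2, 5)(3, 11, 6, 4, 7)(9, 10); the longest has length 5.

5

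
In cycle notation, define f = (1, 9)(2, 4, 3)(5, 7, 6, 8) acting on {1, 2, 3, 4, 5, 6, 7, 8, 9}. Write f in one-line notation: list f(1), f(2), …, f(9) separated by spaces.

Each element maps to the next entry in its cycle (wrapping to the front): 1↦9, 2↦4, 3↦2, 4↦3, 5↦7, 6↦8, 7↦6, 8↦5, 9↦1.
So the one-line form is 9 4 2 3 7 8 6 5 1.

9 4 2 3 7 8 6 5 1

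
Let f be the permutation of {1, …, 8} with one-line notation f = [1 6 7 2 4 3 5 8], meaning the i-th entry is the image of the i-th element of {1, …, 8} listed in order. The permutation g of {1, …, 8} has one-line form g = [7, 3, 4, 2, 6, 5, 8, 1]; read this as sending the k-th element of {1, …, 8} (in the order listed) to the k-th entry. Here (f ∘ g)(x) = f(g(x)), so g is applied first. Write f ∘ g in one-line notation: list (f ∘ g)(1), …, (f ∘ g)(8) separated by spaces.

5 7 2 6 3 4 8 1

Chase each element through g then f: 1 → 7 → 5; 2 → 3 → 7; 3 → 4 → 2; 4 → 2 → 6; 5 → 6 → 3; 6 → 5 → 4; 7 → 8 → 8; 8 → 1 → 1.
Collecting the images, f ∘ g = [5 7 2 6 3 4 8 1].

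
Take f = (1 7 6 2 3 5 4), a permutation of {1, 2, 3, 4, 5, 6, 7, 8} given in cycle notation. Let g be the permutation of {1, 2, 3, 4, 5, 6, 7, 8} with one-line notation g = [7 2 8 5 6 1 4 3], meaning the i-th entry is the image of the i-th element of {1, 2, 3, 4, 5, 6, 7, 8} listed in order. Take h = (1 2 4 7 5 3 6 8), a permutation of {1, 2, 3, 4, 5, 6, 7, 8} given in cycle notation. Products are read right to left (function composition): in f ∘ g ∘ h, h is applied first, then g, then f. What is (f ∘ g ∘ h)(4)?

1

Chase 4: h(4) = 7; g(7) = 4; f(4) = 1. Hence (f ∘ g ∘ h)(4) = 1.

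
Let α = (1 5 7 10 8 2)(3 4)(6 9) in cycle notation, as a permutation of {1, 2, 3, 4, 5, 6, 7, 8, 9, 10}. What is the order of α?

The cycle type of α is (6, 2, 2).
The order of α is the least common multiple of its cycle lengths: lcm(6, 2, 2) = 6.

6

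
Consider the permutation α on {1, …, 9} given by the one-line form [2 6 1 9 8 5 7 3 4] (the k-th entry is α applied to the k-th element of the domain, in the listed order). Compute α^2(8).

1

Tracing 8 → 3 → … returns to 8 after 6 steps, so 8 lies in a 6-cycle (1 2 6 5 8 3).
Advancing 2 steps from 8: 8 → 3 → 1.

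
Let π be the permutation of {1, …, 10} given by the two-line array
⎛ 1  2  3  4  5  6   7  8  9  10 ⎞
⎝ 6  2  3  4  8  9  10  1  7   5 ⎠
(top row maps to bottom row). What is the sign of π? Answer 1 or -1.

1

In disjoint-cycle form the cycle lengths are 7, 1, 1, 1.
A cycle of length ℓ contributes ℓ−1 transpositions, so π is a product of 6 transpositions — even.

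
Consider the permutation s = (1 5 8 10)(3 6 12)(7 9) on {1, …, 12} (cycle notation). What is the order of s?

The cycle type of s is (4, 3, 2, 1, 1, 1).
The order of s is the least common multiple of its cycle lengths: lcm(4, 3, 2) = 12.

12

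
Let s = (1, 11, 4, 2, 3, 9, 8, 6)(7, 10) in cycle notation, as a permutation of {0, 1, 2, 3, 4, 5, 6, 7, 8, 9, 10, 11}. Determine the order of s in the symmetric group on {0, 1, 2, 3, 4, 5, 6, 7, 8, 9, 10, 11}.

8

The cycle type of s is (8, 2, 1, 1).
The order is lcm(8, 2) = 8.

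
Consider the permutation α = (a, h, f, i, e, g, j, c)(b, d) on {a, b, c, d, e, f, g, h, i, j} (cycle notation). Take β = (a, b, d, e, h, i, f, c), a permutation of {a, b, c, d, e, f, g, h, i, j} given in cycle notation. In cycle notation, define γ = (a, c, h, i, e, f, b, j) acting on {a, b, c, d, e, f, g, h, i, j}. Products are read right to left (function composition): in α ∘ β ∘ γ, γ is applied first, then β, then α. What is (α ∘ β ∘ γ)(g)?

Chase g: γ(g) = g; β(g) = g; α(g) = j. Hence (α ∘ β ∘ γ)(g) = j.

j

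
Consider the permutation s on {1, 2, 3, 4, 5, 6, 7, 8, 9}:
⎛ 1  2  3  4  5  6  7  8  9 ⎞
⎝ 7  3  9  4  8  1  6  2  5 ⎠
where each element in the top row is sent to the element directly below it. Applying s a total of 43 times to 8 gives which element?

9

Tracing 8 → 2 → … returns to 8 after 5 steps, so 8 lies in a 5-cycle (2, 3, 9, 5, 8).
On a 5-cycle, s^5 is the identity, so s^43 = s^3 there (43 ≡ 3 mod 5).
Advancing 3 steps from 8: 8 → 2 → 3 → 9.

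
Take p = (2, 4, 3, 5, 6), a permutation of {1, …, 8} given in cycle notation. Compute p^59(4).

4 lies in the 5-cycle (2, 4, 3, 5, 6).
On a 5-cycle, p^5 is the identity, so p^59 = p^4 there (59 ≡ 4 mod 5).
Advancing 4 steps from 4: 4 → 3 → 5 → 6 → 2.

2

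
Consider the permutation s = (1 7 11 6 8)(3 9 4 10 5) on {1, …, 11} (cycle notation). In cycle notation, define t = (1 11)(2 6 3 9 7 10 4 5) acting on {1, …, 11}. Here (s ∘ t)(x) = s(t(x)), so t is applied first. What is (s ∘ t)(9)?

11

t(9) = 7, then s(7) = 11; composing gives (s ∘ t)(9) = 11.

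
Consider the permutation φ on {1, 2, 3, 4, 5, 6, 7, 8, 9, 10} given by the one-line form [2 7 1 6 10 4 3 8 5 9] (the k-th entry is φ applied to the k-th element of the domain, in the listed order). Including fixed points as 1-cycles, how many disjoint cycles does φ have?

4

The cycle decomposition is (1, 2, 7, 3)(4, 6)(5, 10, 9)(8), which has 4 cycles (counting 1-cycles).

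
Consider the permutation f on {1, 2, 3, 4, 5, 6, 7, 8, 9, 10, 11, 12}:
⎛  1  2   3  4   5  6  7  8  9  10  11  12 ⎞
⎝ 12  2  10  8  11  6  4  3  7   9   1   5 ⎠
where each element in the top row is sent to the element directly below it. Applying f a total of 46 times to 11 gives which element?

Tracing 11 → 1 → … returns to 11 after 4 steps, so 11 lies in a 4-cycle (1 12 5 11).
On a 4-cycle, f^4 is the identity, so f^46 = f^2 there (46 ≡ 2 mod 4).
Stepping 2 places around the cycle: 11 → 1 → 12.

12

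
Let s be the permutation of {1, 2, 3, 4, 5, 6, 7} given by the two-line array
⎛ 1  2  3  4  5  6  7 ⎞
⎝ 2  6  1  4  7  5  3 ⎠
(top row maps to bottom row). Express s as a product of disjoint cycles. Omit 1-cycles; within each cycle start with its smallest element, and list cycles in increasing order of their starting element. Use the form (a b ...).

Start at 1 and follow images: 1 → 2 → 6 → 5 → 7 → 3 → 1, giving the cycle (1 2 6 5 7 3).
Continuing from each remaining unvisited element yields (1 2 6 5 7 3).

(1 2 6 5 7 3)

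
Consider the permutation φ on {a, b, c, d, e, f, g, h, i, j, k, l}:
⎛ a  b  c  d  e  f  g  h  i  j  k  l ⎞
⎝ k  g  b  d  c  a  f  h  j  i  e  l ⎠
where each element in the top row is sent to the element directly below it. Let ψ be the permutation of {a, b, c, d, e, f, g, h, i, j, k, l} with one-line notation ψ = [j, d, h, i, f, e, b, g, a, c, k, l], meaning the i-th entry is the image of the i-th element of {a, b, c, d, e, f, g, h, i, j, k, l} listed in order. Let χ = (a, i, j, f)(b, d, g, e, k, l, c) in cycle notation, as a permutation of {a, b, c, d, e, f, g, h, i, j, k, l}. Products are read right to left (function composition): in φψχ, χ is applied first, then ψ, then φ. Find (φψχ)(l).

h

(φψχ)(l) = φ(ψ(χ(l))). χ(l) = c, then ψ(c) = h, then φ(h) = h, so the result is h.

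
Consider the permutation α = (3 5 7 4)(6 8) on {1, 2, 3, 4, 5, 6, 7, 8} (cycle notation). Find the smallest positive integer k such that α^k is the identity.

The cycle type of α is (4, 2, 1, 1).
The order of α is the least common multiple of its cycle lengths: lcm(4, 2) = 4.

4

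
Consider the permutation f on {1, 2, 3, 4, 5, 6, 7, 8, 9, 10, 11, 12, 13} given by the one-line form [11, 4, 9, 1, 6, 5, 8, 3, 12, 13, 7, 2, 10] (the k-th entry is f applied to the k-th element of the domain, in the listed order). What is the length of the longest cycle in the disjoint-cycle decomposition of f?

9

Decomposing into disjoint cycles gives (1 11 7 8 3 9 12 2 4)(5 6)(10 13); the longest has length 9.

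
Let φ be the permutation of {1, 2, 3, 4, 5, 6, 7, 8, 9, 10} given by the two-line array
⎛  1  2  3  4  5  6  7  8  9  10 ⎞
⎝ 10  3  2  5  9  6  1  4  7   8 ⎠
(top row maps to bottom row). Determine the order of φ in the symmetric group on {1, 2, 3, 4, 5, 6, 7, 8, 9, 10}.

14

Decomposing into disjoint cycles gives cycle lengths 7, 2, 1.
The order is lcm(7, 2) = 14.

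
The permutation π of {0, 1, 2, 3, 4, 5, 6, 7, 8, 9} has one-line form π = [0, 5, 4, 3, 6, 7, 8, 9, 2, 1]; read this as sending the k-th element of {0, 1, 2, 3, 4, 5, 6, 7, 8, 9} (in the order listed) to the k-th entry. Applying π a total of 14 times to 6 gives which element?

Tracing 6 → 8 → … returns to 6 after 4 steps, so 6 lies in a 4-cycle (2, 4, 6, 8).
On a 4-cycle, π^4 is the identity, so π^14 = π^2 there (14 ≡ 2 mod 4).
Stepping 2 places around the cycle: 6 → 8 → 2.

2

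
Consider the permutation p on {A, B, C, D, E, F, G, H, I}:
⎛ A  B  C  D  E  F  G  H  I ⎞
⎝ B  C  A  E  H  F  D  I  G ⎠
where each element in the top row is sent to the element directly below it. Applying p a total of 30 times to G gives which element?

Tracing G → D → … returns to G after 5 steps, so G lies in a 5-cycle (D E H I G).
Powers repeat with period 5 on this cycle, and 30 mod 5 = 0, so p^30(G) = p^0(G).
So p^30(G) = G.

G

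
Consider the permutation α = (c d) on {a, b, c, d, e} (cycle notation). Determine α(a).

a

a does not appear in any cycle of α, so it is a fixed point: α(a) = a.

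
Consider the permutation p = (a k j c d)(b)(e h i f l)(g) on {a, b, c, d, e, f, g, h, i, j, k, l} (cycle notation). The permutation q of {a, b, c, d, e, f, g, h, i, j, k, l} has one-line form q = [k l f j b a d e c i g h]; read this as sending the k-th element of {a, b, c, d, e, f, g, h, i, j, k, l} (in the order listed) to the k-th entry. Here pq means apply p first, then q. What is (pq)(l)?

(pq)(l) = q(p(l)). p(l) = e, then q(e) = b. So (pq)(l) = b.

b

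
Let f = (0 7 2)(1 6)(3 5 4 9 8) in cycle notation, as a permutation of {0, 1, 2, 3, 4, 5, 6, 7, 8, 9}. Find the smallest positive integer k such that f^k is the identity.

30

The cycle type of f is (5, 3, 2).
Since disjoint cycles commute, ord(f) = lcm(5, 3, 2) = 30.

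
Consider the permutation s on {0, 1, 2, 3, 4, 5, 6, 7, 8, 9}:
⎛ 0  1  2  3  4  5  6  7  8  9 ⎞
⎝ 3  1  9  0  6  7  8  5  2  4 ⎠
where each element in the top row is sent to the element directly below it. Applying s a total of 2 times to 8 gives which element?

Tracing 8 → 2 → … returns to 8 after 5 steps, so 8 lies in a 5-cycle (2 9 4 6 8).
Advancing 2 steps from 8: 8 → 2 → 9.

9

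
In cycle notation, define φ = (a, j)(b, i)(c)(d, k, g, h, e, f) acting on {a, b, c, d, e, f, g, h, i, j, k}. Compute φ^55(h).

h lies in the 6-cycle (d, k, g, h, e, f).
On a 6-cycle, φ^6 is the identity, so φ^55 = φ^1 there (55 ≡ 1 mod 6).
Advancing 1 step from h: h → e.

e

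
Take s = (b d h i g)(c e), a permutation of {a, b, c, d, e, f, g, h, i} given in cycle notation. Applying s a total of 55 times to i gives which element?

i lies in the 5-cycle (b d h i g).
Powers repeat with period 5 on this cycle, and 55 mod 5 = 0, so s^55(i) = s^0(i).
So s^55(i) = i.

i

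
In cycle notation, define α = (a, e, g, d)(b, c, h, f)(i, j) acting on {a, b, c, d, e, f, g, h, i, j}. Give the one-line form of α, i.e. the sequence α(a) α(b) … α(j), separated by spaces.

Each element maps to the next entry in its cycle (wrapping to the front): a↦e, b↦c, c↦h, d↦a, e↦g, f↦b, g↦d, h↦f, i↦j, j↦i.
So the one-line form is e c h a g b d f j i.

e c h a g b d f j i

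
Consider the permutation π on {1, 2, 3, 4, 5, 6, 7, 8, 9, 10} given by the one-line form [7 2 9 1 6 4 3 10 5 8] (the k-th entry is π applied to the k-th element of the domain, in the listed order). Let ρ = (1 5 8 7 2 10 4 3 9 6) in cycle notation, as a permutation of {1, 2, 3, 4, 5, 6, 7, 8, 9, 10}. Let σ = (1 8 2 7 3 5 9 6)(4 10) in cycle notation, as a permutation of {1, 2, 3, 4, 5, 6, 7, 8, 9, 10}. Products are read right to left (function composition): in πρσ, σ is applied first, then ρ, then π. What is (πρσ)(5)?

Chase 5: σ(5) = 9; ρ(9) = 6; π(6) = 4. Hence (πρσ)(5) = 4.

4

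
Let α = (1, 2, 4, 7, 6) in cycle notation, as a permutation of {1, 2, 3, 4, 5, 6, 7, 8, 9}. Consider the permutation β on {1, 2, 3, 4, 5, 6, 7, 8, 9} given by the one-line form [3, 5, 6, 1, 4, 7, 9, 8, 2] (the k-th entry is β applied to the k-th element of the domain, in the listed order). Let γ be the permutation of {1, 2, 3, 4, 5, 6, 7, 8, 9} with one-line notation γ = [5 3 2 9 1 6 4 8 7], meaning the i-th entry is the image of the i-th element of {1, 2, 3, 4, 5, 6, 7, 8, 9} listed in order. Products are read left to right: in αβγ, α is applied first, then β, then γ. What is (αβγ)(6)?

(αβγ)(6) = γ(β(α(6))). α(6) = 1, then β(1) = 3, then γ(3) = 2, so the result is 2.

2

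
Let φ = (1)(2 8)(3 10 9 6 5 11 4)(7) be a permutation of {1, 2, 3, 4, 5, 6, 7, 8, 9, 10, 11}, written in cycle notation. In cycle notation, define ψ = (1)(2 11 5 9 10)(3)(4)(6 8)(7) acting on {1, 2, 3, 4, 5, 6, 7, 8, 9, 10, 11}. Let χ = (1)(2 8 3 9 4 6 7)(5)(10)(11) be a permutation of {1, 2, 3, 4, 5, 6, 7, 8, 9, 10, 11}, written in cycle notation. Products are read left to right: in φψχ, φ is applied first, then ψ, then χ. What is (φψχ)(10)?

Chase 10: φ(10) = 9; ψ(9) = 10; χ(10) = 10. Hence (φψχ)(10) = 10.

10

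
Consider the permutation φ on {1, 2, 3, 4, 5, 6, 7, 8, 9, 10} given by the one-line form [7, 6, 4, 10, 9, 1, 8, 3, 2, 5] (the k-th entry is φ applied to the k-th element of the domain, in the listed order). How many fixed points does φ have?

0

No element satisfies φ(x) = x, so there are 0 fixed points.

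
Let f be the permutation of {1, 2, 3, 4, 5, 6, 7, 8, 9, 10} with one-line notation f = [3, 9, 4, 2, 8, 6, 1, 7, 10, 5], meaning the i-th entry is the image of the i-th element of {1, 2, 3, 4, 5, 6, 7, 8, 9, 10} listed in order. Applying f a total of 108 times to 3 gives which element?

Tracing 3 → 4 → … returns to 3 after 9 steps, so 3 lies in a 9-cycle (1, 3, 4, 2, 9, 10, 5, 8, 7).
Since the cycle has length 9, f^108 acts on it the same as f^0 (108 mod 9 = 0).
So f^108(3) = 3.

3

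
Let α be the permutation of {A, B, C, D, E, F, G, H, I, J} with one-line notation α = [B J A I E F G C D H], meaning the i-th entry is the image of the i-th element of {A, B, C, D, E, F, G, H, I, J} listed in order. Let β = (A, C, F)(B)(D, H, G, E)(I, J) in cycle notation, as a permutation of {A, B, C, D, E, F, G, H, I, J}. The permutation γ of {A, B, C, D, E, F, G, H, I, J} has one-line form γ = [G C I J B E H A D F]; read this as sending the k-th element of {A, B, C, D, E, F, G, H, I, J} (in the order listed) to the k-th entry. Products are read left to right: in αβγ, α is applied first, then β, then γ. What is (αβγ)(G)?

Apply the permutations in order: α(G) = G, then β(G) = E, then γ(E) = B. So (αβγ)(G) = B.

B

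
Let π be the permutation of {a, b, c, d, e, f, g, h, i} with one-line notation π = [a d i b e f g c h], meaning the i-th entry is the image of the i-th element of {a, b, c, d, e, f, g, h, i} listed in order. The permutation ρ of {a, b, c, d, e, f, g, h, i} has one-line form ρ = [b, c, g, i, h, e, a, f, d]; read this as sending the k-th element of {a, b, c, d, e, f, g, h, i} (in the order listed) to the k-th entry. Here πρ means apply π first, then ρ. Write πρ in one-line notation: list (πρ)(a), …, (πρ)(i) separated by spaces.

For each element, apply π then ρ: a → a → b; b → d → i; c → i → d; d → b → c; e → e → h; f → f → e; g → g → a; h → c → g; i → h → f.
Collecting the images, πρ = [b i d c h e a g f].

b i d c h e a g f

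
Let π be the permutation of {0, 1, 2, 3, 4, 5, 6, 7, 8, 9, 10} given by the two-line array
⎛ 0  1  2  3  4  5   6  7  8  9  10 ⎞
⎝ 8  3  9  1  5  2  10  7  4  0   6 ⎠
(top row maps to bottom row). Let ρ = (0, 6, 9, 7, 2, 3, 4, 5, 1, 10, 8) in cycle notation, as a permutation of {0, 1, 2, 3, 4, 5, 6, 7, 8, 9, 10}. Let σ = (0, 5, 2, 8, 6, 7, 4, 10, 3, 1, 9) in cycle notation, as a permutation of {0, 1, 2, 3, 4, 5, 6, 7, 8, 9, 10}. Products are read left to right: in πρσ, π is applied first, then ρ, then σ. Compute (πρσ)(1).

(πρσ)(1) = σ(ρ(π(1))). π(1) = 3, then ρ(3) = 4, then σ(4) = 10, so the result is 10.

10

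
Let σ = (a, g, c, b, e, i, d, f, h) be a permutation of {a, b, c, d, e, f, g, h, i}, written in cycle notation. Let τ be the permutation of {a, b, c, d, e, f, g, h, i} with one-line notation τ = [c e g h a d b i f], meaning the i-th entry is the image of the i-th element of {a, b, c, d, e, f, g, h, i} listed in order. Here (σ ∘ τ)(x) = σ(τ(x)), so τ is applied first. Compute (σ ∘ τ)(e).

(σ ∘ τ)(e) = σ(τ(e)). τ(e) = a, then σ(a) = g. So (σ ∘ τ)(e) = g.

g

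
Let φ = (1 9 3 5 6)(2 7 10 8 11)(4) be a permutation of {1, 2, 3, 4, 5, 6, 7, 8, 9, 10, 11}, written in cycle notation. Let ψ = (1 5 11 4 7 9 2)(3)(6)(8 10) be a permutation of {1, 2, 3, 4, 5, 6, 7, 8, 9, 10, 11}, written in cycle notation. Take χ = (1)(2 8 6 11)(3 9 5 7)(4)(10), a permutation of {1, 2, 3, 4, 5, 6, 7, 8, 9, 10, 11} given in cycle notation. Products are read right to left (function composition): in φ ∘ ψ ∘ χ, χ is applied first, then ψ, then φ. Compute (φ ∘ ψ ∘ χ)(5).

3

(φ ∘ ψ ∘ χ)(5) = φ(ψ(χ(5))). χ(5) = 7, then ψ(7) = 9, then φ(9) = 3, so the result is 3.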